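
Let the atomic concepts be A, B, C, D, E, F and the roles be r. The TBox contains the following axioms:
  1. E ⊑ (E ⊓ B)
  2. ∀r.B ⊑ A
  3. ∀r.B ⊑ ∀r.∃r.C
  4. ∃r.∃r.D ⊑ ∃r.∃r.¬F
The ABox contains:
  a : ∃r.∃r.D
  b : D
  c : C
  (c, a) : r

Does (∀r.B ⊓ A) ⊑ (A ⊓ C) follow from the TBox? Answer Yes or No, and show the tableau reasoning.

1. (∀r.B ⊓ A) ⊑ (A ⊓ C)  ⇔  ((∀r.B ⊓ A) ⊓ (¬A ⊔ ¬C)) unsat w.r.t. T
   apply at x₀: ∀r.B⊑∀r.∃r.C
   open: L(x₀) ⊇ {A, ¬C, ¬E, ∀r.B, ∀r.∀r.¬D, …}
2. Hence (∀r.B ⊓ A) ⊑ (A ⊓ C): not entailed.

No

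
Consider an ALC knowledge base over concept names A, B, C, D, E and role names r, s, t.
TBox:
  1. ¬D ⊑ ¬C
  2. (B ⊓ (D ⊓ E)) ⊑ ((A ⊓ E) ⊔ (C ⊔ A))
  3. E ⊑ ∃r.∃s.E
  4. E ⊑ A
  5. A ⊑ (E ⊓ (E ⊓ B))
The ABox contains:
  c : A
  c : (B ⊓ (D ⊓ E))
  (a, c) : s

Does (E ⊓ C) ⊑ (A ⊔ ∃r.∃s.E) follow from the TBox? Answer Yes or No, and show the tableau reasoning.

1. (E ⊓ C) ⊑ (A ⊔ ∃r.∃s.E)  ⇔  ((E ⊓ C) ⊓ (¬A ⊓ ∀r.∀s.¬E)) unsat w.r.t. T
   all branches close; clash {C, ¬C} at x₀
2. Hence (E ⊓ C) ⊑ (A ⊔ ∃r.∃s.E): entailed.

Yes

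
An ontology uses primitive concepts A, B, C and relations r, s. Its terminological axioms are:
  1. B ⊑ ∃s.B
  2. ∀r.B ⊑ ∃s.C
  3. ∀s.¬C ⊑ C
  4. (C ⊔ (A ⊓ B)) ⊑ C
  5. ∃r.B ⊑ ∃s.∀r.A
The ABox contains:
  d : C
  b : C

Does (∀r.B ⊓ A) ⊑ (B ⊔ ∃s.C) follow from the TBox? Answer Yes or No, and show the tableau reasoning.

Yes

1. (∀r.B ⊓ A) ⊑ (B ⊔ ∃s.C)  ⇔  ((∀r.B ⊓ A) ⊓ (¬B ⊓ ∀s.¬C)) unsat w.r.t. T
   all branches close; clash {C, ¬C} at an ∃-successor
2. Hence (∀r.B ⊓ A) ⊑ (B ⊔ ∃s.C): entailed.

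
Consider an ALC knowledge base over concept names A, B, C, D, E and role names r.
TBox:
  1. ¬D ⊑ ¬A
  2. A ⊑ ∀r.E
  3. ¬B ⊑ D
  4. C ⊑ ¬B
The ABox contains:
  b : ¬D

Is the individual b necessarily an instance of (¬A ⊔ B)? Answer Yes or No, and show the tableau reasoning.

1. b : (¬A ⊔ B)?  L(b) = {¬D} ∪ {(A ⊓ ¬B)}
   clash {D, ¬D} at b — b ∈ (¬A ⊔ B)
2. Hence b : (¬A ⊔ B): entailed.

Yes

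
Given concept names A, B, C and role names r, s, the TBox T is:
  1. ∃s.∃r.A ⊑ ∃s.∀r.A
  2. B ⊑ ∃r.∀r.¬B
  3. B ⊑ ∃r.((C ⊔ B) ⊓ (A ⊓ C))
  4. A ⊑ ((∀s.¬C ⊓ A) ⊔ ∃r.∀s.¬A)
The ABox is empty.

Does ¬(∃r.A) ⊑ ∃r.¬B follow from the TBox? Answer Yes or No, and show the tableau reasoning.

1. ¬(∃r.A) ⊑ ∃r.¬B  ⇔  (∀r.¬A ⊓ ∀r.B) unsat w.r.t. T
   open: L(x₀) ⊇ {¬A, ¬B, ∀r.B, ∀r.¬A, ∀s.∀r.¬A}
2. Hence ¬(∃r.A) ⊑ ∃r.¬B: not entailed.

No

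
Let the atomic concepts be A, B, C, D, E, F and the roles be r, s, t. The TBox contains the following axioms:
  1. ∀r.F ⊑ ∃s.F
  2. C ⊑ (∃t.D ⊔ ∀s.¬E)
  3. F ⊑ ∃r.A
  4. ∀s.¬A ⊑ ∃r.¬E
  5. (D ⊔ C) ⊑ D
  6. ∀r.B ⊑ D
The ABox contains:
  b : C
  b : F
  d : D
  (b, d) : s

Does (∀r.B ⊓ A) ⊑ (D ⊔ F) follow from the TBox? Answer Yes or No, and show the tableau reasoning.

1. (∀r.B ⊓ A) ⊑ (D ⊔ F)  ⇔  ((∀r.B ⊓ A) ⊓ (¬D ⊓ ¬F)) unsat w.r.t. T
   all branches close; clash {D, ¬D} at x₀
2. Hence (∀r.B ⊓ A) ⊑ (D ⊔ F): entailed.

Yes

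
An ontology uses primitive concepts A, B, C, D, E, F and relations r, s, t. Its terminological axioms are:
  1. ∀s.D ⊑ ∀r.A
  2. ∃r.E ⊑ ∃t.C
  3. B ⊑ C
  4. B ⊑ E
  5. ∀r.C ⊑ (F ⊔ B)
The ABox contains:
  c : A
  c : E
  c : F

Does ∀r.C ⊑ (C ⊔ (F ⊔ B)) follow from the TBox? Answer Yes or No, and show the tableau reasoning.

1. ∀r.C ⊑ (C ⊔ (F ⊔ B))  ⇔  (∀r.C ⊓ (¬C ⊓ (¬F ⊓ ¬B))) unsat w.r.t. T
   all branches close; clash {B, ¬B} at x₀
2. Hence ∀r.C ⊑ (C ⊔ (F ⊔ B)): entailed.

Yes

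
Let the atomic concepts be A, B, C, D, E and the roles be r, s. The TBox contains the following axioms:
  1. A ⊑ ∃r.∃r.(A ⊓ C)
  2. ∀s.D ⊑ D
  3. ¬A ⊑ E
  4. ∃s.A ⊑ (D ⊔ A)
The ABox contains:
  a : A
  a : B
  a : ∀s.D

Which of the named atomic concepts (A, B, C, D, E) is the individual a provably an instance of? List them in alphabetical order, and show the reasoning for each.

1. a : A?  L(a) = {A, B, ∀s.D} ∪ {¬A}
   clash {A, ¬A} at a — a ∈ A
2. a : B?  L(a) = {A, B, ∀s.D} ∪ {¬B}
   clash {B, ¬B} at a — a ∈ B
3. a : C?  L(a) = {A, B, ∀s.D} ∪ {¬C}
   apply at a: A⊑∃r.∃r.(A ⊓ C); ∀s.D⊑D
   open: L(a) ⊇ {A, B, D, ¬C, ∀s.D, …} (+ ∃-successors) — a ∉ C possible
4. a : D?  L(a) = {A, B, ∀s.D} ∪ {¬D}
   clash {D, ¬D} at a — a ∈ D
5. a : E?  L(a) = {A, B, ∀s.D} ∪ {¬E}
   apply at a: A⊑∃r.∃r.(A ⊓ C); ∀s.D⊑D
   open: L(a) ⊇ {A, B, D, ¬E, ∀s.D, …} (+ ∃-successors) — a ∉ E possible
6. Entailed for a: {A, B, D}

{A, B, D}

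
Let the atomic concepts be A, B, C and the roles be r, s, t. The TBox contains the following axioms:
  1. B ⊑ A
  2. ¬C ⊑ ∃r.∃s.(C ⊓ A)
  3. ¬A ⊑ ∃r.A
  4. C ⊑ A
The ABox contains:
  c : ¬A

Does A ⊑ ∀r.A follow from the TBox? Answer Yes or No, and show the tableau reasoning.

1. A ⊑ ∀r.A  ⇔  (A ⊓ ∃r.¬A) unsat w.r.t. T
   open: L(x₀) ⊇ {A, C, ∃r.¬A} (+ ∃-successors)
2. Hence A ⊑ ∀r.A: not entailed.

No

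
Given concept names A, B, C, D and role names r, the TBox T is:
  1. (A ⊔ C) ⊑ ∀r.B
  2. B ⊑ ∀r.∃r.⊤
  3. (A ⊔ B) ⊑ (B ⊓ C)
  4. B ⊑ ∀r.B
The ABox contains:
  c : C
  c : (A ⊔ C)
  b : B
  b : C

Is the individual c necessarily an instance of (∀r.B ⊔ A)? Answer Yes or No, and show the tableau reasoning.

1. c : (∀r.B ⊔ A)?  L(c) = {C, (A ⊔ C)} ∪ {(∃r.¬B ⊓ ¬A)}
   clash {B, ¬B} at an ∃-successor — c ∈ (∀r.B ⊔ A)
2. Hence c : (∀r.B ⊔ A): entailed.

Yes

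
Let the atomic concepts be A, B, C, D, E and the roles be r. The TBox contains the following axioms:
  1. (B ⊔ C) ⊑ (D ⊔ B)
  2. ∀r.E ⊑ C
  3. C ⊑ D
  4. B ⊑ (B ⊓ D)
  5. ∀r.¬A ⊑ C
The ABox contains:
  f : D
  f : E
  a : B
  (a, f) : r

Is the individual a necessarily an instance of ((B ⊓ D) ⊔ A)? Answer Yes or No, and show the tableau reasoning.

Yes

1. a : ((B ⊓ D) ⊔ A)?  L(a) = {B} ∪ {((¬B ⊔ ¬D) ⊓ ¬A)}
   clash {D, ¬D} at a — a ∈ ((B ⊓ D) ⊔ A)
2. Hence a : ((B ⊓ D) ⊔ A): entailed.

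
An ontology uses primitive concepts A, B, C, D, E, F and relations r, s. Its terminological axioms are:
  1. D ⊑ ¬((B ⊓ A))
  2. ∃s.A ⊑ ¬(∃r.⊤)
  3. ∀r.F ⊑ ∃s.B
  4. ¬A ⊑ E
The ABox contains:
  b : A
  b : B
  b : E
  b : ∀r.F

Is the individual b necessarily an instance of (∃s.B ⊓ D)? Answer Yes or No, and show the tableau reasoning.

No

1. b : (∃s.B ⊓ D)?  L(b) = {A, B, E, ∀r.F} ∪ {(∀s.¬B ⊔ ¬D)}
   apply at b: ∀r.F⊑∃s.B
   open: L(b) ⊇ {A, B, E, ¬D, ∀r.F, …} (+ ∃-successors) — b ∉ (∃s.B ⊓ D) possible
2. Hence b : (∃s.B ⊓ D): not entailed.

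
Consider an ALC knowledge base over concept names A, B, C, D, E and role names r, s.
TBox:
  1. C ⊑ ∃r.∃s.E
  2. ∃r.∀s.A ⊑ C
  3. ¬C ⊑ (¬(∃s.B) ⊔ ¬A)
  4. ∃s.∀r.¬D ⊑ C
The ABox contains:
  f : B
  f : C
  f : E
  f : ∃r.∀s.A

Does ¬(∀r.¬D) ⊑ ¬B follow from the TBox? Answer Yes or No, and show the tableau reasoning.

1. ¬(∀r.¬D) ⊑ ¬B  ⇔  (∃r.D ⊓ B) unsat w.r.t. T
   open: L(x₀) ⊇ {B, ¬C, ∀r.∃s.¬A, ∀s.¬B, ∀s.∃r.D, …} (+ ∃-successors)
2. Hence ¬(∀r.¬D) ⊑ ¬B: not entailed.

No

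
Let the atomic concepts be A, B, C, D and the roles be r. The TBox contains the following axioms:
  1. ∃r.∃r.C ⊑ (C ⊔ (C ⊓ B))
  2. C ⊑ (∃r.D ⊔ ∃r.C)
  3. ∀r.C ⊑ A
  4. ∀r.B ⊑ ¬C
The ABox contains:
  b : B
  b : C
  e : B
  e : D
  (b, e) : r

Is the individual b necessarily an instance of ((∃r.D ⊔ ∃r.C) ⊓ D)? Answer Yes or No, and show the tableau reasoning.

No

1. b : ((∃r.D ⊔ ∃r.C) ⊓ D)?  L(b) = {B, C} ∪ {((∀r.¬D ⊓ ∀r.¬C) ⊔ ¬D)}
   apply at b: C⊑(∃r.D ⊔ ∃r.C)
   open: L(b) ⊇ {B, C, ¬D, ∀r.∀r.¬C, ∃r.D, …} (+ ∃-successors) — b ∉ ((∃r.D ⊔ ∃r.C) ⊓ D) possible
2. Hence b : ((∃r.D ⊔ ∃r.C) ⊓ D): not entailed.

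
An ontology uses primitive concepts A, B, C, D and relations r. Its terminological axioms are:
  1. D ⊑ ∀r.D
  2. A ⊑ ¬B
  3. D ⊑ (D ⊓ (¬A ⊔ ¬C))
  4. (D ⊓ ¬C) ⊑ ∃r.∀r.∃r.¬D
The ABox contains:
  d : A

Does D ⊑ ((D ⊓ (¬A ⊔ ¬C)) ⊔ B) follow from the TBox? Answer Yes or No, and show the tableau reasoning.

1. D ⊑ ((D ⊓ (¬A ⊔ ¬C)) ⊔ B)  ⇔  (D ⊓ ((¬D ⊔ (A ⊓ C)) ⊓ ¬B)) unsat w.r.t. T
   all branches close; clash {C, ¬C} at x₀
2. Hence D ⊑ ((D ⊓ (¬A ⊔ ¬C)) ⊔ B): entailed.

Yes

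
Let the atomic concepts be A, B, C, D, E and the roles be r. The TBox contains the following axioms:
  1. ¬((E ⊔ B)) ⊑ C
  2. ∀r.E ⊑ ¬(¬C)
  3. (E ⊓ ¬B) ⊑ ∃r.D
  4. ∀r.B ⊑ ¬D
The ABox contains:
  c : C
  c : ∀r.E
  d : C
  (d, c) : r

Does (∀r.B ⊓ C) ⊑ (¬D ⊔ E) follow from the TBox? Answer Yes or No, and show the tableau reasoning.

Yes

1. (∀r.B ⊓ C) ⊑ (¬D ⊔ E)  ⇔  ((∀r.B ⊓ C) ⊓ (D ⊓ ¬E)) unsat w.r.t. T
   all branches close; clash {D, ¬D} at x₀
2. Hence (∀r.B ⊓ C) ⊑ (¬D ⊔ E): entailed.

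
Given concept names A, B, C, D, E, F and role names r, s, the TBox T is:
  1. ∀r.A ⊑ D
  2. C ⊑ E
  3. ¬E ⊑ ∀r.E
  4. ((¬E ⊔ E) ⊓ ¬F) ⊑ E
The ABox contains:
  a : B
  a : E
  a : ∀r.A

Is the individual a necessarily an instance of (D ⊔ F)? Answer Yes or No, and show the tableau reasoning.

1. a : (D ⊔ F)?  L(a) = {B, E, ∀r.A} ∪ {(¬D ⊓ ¬F)}
   clash {D, ¬D} at a — a ∈ (D ⊔ F)
2. Hence a : (D ⊔ F): entailed.

Yes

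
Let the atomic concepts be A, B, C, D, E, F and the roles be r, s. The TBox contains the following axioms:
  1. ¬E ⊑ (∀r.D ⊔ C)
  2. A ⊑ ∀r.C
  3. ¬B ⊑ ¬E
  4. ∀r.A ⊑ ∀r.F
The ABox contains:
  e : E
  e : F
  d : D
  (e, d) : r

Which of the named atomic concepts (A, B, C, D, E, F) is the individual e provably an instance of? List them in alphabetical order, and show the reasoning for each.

1. e : A?  L(e) = {E, F} ∪ {¬A}
   open: L(e) ⊇ {B, E, F, ¬A, ∃r.¬A} (+ ∃-successors) — e ∉ A possible
2. e : B?  L(e) = {E, F} ∪ {¬B}
   clash {E, ¬E} at e — e ∈ B
3. e : C?  L(e) = {E, F} ∪ {¬C}
   open: L(e) ⊇ {B, E, F, ¬A, ¬C, …} (+ ∃-successors) — e ∉ C possible
4. e : D?  L(e) = {E, F} ∪ {¬D}
   open: L(e) ⊇ {B, E, F, ¬A, ¬D, …} (+ ∃-successors) — e ∉ D possible
5. e : E?  L(e) = {E, F} ∪ {¬E}
   clash {E, ¬E} at e — e ∈ E
6. e : F?  L(e) = {E, F} ∪ {¬F}
   clash {F, ¬F} at e — e ∈ F
7. Entailed for e: {B, E, F}

{B, E, F}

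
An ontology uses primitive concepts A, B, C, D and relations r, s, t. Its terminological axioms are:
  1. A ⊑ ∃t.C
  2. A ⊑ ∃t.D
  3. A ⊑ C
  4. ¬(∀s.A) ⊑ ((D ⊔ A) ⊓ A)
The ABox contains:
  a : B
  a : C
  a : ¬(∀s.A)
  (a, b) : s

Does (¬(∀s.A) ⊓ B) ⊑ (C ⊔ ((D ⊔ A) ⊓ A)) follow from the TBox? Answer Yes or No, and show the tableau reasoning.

Yes

1. (¬(∀s.A) ⊓ B) ⊑ (C ⊔ ((D ⊔ A) ⊓ A))  ⇔  ((∃s.¬A ⊓ B) ⊓ (¬C ⊓ ((¬D ⊓ ¬A) ⊔ ¬A))) unsat w.r.t. T
   all branches close; clash {C, ¬C} at x₀
2. Hence (¬(∀s.A) ⊓ B) ⊑ (C ⊔ ((D ⊔ A) ⊓ A)): entailed.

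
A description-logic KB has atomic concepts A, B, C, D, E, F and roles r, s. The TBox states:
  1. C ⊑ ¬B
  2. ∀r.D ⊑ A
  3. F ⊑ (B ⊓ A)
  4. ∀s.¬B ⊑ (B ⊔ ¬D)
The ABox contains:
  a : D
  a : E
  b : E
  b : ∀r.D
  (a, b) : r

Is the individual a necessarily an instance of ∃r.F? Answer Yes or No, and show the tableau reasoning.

1. a : ∃r.F?  L(a) = {D, E} ∪ {∀r.¬F}
   open: L(a) ⊇ {D, E, ¬C, ¬F, ∀r.¬F, …} (+ ∃-successors) — a ∉ ∃r.F possible
2. Hence a : ∃r.F: not entailed.

No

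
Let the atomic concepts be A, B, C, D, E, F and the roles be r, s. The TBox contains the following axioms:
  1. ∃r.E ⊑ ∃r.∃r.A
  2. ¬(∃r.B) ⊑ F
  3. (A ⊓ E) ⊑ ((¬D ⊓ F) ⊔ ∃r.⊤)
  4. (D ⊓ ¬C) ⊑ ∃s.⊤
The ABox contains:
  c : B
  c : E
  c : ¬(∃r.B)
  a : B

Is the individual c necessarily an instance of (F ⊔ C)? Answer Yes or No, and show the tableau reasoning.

Yes

1. c : (F ⊔ C)?  L(c) = {B, E, ¬(∃r.B)} ∪ {(¬F ⊓ ¬C)}
   clash {F, ¬F} at c — c ∈ (F ⊔ C)
2. Hence c : (F ⊔ C): entailed.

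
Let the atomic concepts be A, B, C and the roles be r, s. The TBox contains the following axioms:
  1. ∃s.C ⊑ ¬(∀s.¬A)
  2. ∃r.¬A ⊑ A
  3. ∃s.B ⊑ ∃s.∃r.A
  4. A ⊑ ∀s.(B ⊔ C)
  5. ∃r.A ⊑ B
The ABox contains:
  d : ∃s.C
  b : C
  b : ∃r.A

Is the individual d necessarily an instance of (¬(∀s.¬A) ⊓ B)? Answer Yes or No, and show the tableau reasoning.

1. d : (¬(∀s.¬A) ⊓ B)?  L(d) = {∃s.C} ∪ {(∀s.¬A ⊔ ¬B)}
   apply at d: ∃s.C⊑¬(∀s.¬A)
   open: L(d) ⊇ {¬A, ¬B, ∀r.A, ∀r.¬A, ∀s.¬B, …} (+ ∃-successors) — d ∉ (¬(∀s.¬A) ⊓ B) possible
2. Hence d : (¬(∀s.¬A) ⊓ B): not entailed.

No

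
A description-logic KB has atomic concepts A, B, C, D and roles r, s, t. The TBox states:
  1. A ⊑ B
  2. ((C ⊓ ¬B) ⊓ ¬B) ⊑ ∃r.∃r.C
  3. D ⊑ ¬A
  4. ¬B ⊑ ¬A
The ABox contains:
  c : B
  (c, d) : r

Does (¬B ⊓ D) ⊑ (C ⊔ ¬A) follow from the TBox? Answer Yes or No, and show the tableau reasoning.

1. (¬B ⊓ D) ⊑ (C ⊔ ¬A)  ⇔  ((¬B ⊓ D) ⊓ (¬C ⊓ A)) unsat w.r.t. T
   all branches close; clash {A, ¬A} at x₀
2. Hence (¬B ⊓ D) ⊑ (C ⊔ ¬A): entailed.

Yes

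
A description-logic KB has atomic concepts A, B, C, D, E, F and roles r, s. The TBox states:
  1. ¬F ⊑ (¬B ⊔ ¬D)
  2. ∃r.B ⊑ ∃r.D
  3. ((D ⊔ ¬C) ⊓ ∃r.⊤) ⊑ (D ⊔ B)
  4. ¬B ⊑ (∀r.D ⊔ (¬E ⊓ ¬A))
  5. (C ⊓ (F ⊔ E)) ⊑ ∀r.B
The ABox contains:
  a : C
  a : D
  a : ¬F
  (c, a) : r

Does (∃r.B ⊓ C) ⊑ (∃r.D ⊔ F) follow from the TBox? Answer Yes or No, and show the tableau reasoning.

1. (∃r.B ⊓ C) ⊑ (∃r.D ⊔ F)  ⇔  ((∃r.B ⊓ C) ⊓ (∀r.¬D ⊓ ¬F)) unsat w.r.t. T
   all branches close; clash {D, ¬D} at an ∃-successor
2. Hence (∃r.B ⊓ C) ⊑ (∃r.D ⊔ F): entailed.

Yes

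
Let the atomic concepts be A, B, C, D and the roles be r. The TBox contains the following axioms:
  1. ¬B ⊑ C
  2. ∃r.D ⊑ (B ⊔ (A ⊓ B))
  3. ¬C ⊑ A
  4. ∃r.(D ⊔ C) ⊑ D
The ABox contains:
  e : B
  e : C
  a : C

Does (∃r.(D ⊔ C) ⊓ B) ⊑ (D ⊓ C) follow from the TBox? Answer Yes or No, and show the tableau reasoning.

No

1. (∃r.(D ⊔ C) ⊓ B) ⊑ (D ⊓ C)  ⇔  ((∃r.(D ⊔ C) ⊓ B) ⊓ (¬D ⊔ ¬C)) unsat w.r.t. T
   apply at x₀: ∃r.(D ⊔ C)⊑D
   open: L(x₀) ⊇ {A, B, D, ¬C, ∀r.¬D, …} (+ ∃-successors)
2. Hence (∃r.(D ⊔ C) ⊓ B) ⊑ (D ⊓ C): not entailed.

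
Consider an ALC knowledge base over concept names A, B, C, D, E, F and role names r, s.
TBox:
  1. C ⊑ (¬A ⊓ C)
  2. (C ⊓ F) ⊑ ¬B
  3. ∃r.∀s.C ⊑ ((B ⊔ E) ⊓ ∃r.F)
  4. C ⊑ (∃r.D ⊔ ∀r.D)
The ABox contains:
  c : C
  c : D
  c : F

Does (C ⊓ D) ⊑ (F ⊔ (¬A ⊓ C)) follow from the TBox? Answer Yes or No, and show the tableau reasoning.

Yes

1. (C ⊓ D) ⊑ (F ⊔ (¬A ⊓ C))  ⇔  ((C ⊓ D) ⊓ (¬F ⊓ (A ⊔ ¬C))) unsat w.r.t. T
   all branches close; clash {C, ¬C} at x₀
2. Hence (C ⊓ D) ⊑ (F ⊔ (¬A ⊓ C)): entailed.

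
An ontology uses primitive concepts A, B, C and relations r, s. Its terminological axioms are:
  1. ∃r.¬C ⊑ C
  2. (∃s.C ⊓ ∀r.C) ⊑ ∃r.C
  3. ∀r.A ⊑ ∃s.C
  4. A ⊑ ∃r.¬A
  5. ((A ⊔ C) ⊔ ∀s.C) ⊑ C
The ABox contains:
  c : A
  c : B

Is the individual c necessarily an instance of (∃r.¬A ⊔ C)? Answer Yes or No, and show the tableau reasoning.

Yes

1. c : (∃r.¬A ⊔ C)?  L(c) = {A, B} ∪ {(∀r.A ⊓ ¬C)}
   clash {C, ¬C} at c — c ∈ (∃r.¬A ⊔ C)
2. Hence c : (∃r.¬A ⊔ C): entailed.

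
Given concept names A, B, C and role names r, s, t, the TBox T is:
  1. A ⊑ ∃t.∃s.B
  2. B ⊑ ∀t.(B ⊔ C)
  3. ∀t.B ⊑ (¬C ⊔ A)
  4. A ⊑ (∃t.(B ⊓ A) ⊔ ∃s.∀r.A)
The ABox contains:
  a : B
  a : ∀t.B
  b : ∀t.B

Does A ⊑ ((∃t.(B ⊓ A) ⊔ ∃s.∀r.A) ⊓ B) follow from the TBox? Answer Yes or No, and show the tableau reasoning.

No

1. A ⊑ ((∃t.(B ⊓ A) ⊔ ∃s.∀r.A) ⊓ B)  ⇔  (A ⊓ ((∀t.(¬B ⊔ ¬A) ⊓ ∀s.∃r.¬A) ⊔ ¬B)) unsat w.r.t. T
   apply at x₀: A⊑∃t.∃s.B; A⊑(∃t.(B ⊓ A) ⊔ ∃s.∀r.A)
   open: L(x₀) ⊇ {A, ¬B, ∃t.(B ⊓ A), ∃t.¬B, ∃t.∃s.B} (+ ∃-successors)
2. Hence A ⊑ ((∃t.(B ⊓ A) ⊔ ∃s.∀r.A) ⊓ B): not entailed.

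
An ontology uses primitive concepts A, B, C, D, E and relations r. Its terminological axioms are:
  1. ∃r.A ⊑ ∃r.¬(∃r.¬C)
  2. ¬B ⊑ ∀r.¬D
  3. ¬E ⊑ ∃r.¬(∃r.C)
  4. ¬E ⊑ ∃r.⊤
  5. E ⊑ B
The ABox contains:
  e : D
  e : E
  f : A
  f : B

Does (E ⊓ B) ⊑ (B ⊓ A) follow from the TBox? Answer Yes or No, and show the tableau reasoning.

1. (E ⊓ B) ⊑ (B ⊓ A)  ⇔  ((E ⊓ B) ⊓ (¬B ⊔ ¬A)) unsat w.r.t. T
   open: L(x₀) ⊇ {B, E, ¬A, ∀r.¬A}
2. Hence (E ⊓ B) ⊑ (B ⊓ A): not entailed.

No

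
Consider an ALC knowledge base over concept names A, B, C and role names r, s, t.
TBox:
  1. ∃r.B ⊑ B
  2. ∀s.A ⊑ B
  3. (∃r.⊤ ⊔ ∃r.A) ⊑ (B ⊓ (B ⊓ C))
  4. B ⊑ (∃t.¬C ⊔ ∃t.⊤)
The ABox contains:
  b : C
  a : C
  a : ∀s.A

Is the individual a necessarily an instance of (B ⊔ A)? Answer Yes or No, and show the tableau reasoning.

Yes

1. a : (B ⊔ A)?  L(a) = {C, ∀s.A} ∪ {(¬B ⊓ ¬A)}
   clash {B, ¬B} at a — a ∈ (B ⊔ A)
2. Hence a : (B ⊔ A): entailed.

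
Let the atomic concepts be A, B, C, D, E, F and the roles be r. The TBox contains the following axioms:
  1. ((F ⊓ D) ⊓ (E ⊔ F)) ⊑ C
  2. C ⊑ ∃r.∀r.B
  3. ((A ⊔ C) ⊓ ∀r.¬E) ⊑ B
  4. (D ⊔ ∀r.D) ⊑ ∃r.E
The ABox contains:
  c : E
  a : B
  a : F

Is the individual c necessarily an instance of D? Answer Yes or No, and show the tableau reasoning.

No

1. c : D?  L(c) = {E} ∪ {¬D}
   open: L(c) ⊇ {E, ¬A, ¬C, ¬D, ∃r.¬D} (+ ∃-successors) — c ∉ D possible
2. Hence c : D: not entailed.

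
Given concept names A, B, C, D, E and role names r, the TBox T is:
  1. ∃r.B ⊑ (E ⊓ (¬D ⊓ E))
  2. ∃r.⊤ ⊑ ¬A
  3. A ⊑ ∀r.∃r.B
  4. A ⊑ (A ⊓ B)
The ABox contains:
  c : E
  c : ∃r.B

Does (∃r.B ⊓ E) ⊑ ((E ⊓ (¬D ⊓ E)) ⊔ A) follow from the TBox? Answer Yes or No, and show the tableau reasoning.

Yes

1. (∃r.B ⊓ E) ⊑ ((E ⊓ (¬D ⊓ E)) ⊔ A)  ⇔  ((∃r.B ⊓ E) ⊓ ((¬E ⊔ (D ⊔ ¬E)) ⊓ ¬A)) unsat w.r.t. T
   all branches close; clash {E, ¬E} at x₀
2. Hence (∃r.B ⊓ E) ⊑ ((E ⊓ (¬D ⊓ E)) ⊔ A): entailed.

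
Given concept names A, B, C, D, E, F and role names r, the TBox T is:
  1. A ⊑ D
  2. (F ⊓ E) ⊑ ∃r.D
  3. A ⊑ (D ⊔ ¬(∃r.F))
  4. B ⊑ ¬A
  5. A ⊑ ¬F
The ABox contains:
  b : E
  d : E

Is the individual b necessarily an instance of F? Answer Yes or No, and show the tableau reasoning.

1. b : F?  L(b) = {E} ∪ {¬F}
   open: L(b) ⊇ {E, ¬A, ¬F} — b ∉ F possible
2. Hence b : F: not entailed.

No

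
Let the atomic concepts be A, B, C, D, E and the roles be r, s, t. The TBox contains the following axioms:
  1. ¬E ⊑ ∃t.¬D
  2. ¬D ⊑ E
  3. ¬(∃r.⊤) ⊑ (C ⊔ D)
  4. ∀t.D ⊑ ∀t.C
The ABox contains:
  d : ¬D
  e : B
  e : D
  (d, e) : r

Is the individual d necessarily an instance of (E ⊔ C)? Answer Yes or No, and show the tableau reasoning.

Yes

1. d : (E ⊔ C)?  L(d) = {¬D} ∪ {(¬E ⊓ ¬C)}
   clash {E, ¬E} at d — d ∈ (E ⊔ C)
2. Hence d : (E ⊔ C): entailed.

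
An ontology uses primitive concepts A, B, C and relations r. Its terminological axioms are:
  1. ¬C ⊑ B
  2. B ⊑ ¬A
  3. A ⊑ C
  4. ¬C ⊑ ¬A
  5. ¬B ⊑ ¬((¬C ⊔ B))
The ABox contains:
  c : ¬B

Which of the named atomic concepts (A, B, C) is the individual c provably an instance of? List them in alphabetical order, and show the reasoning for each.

{C}

1. c : A?  L(c) = {¬B} ∪ {¬A}
   apply at c: ¬B⊑¬((¬C ⊔ B))
   open: L(c) ⊇ {C, ¬A, ¬B} — c ∉ A possible
2. c : B?  L(c) = {¬B} ∪ {¬B}
   apply at c: ¬B⊑¬((¬C ⊔ B))
   open: L(c) ⊇ {C, ¬B} — c ∉ B possible
3. c : C?  L(c) = {¬B} ∪ {¬C}
   clash {B, ¬B} at c — c ∈ C
4. Entailed for c: {C}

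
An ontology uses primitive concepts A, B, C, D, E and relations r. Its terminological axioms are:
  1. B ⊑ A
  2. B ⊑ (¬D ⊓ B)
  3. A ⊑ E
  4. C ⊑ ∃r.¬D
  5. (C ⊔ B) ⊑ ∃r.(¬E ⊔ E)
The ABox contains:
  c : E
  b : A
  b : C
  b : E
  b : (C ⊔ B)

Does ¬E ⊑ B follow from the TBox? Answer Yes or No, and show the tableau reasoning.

No

1. ¬E ⊑ B  ⇔  (¬E ⊓ ¬B) unsat w.r.t. T
   open: L(x₀) ⊇ {¬A, ¬B, ¬C, ¬E}
2. Hence ¬E ⊑ B: not entailed.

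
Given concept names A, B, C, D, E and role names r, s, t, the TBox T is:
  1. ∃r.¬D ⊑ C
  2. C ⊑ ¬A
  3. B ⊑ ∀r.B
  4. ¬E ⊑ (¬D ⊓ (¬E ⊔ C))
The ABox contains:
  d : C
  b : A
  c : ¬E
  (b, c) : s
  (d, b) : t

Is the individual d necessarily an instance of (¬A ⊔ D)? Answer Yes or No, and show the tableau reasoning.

Yes

1. d : (¬A ⊔ D)?  L(d) = {C} ∪ {(A ⊓ ¬D)}
   clash {A, ¬A} at d — d ∈ (¬A ⊔ D)
2. Hence d : (¬A ⊔ D): entailed.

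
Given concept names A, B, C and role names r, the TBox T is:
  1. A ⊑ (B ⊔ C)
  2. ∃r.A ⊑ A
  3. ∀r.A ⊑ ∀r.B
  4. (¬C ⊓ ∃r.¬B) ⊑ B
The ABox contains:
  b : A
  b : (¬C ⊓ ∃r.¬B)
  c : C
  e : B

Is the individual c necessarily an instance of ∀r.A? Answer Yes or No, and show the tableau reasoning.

1. c : ∀r.A?  L(c) = {C} ∪ {∃r.¬A}
   open: L(c) ⊇ {C, ¬A, ∀r.¬A, ∃r.¬A} (+ ∃-successors) — c ∉ ∀r.A possible
2. Hence c : ∀r.A: not entailed.

No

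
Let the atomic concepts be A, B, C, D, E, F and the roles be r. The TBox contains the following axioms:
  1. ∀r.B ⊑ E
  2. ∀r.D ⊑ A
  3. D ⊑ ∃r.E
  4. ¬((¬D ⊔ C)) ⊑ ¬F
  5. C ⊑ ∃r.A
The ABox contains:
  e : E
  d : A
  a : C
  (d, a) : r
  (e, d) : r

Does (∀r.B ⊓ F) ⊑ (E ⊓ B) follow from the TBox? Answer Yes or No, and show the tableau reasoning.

No

1. (∀r.B ⊓ F) ⊑ (E ⊓ B)  ⇔  ((∀r.B ⊓ F) ⊓ (¬E ⊔ ¬B)) unsat w.r.t. T
   apply at x₀: ∀r.B⊑E
   open: L(x₀) ⊇ {E, F, ¬B, ¬C, ¬D, …} (+ ∃-successors)
2. Hence (∀r.B ⊓ F) ⊑ (E ⊓ B): not entailed.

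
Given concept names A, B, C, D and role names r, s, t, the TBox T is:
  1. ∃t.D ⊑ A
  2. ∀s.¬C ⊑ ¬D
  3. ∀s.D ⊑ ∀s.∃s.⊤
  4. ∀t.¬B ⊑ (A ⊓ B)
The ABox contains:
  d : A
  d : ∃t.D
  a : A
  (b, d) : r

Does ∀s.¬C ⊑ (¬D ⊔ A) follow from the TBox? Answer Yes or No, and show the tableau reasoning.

1. ∀s.¬C ⊑ (¬D ⊔ A)  ⇔  (∀s.¬C ⊓ (D ⊓ ¬A)) unsat w.r.t. T
   all branches close; clash {D, ¬D} at x₀
2. Hence ∀s.¬C ⊑ (¬D ⊔ A): entailed.

Yes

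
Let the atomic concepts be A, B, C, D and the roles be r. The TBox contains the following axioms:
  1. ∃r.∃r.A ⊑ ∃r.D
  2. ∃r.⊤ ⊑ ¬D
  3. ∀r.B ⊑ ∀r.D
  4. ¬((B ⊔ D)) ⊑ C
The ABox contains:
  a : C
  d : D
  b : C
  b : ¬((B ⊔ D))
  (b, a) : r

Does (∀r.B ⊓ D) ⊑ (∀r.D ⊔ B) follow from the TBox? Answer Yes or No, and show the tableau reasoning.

1. (∀r.B ⊓ D) ⊑ (∀r.D ⊔ B)  ⇔  ((∀r.B ⊓ D) ⊓ (∃r.¬D ⊓ ¬B)) unsat w.r.t. T
   all branches close; clash {D, ¬D} at x₀
2. Hence (∀r.B ⊓ D) ⊑ (∀r.D ⊔ B): entailed.

Yes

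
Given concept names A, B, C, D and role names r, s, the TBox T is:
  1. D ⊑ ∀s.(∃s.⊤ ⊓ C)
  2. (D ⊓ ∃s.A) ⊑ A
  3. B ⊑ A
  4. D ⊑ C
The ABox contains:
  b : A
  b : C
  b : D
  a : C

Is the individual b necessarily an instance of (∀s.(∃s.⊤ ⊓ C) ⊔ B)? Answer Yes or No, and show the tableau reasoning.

Yes

1. b : (∀s.(∃s.⊤ ⊓ C) ⊔ B)?  L(b) = {A, C, D} ∪ {(∃s.(∀s.⊥ ⊔ ¬C) ⊓ ¬B)}
   clash {C, ¬C} at an ∃-successor — b ∈ (∀s.(∃s.⊤ ⊓ C) ⊔ B)
2. Hence b : (∀s.(∃s.⊤ ⊓ C) ⊔ B): entailed.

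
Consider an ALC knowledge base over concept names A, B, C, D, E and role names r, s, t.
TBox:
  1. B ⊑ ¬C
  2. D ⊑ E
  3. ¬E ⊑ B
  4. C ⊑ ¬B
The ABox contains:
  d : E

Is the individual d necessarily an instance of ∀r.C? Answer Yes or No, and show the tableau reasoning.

1. d : ∀r.C?  L(d) = {E} ∪ {∃r.¬C}
   open: L(d) ⊇ {E, ¬B, ∃r.¬C} (+ ∃-successors) — d ∉ ∀r.C possible
2. Hence d : ∀r.C: not entailed.

No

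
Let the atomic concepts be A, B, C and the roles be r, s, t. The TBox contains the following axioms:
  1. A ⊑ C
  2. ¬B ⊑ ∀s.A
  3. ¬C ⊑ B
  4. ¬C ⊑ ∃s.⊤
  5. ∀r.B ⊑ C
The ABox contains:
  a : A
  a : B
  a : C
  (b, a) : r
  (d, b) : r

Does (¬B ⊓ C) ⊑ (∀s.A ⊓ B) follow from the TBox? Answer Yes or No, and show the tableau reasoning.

1. (¬B ⊓ C) ⊑ (∀s.A ⊓ B)  ⇔  ((¬B ⊓ C) ⊓ (∃s.¬A ⊔ ¬B)) unsat w.r.t. T
   apply at x₀: ¬B⊑∀s.A
   open: L(x₀) ⊇ {C, ¬B, ∀s.A}
2. Hence (¬B ⊓ C) ⊑ (∀s.A ⊓ B): not entailed.

No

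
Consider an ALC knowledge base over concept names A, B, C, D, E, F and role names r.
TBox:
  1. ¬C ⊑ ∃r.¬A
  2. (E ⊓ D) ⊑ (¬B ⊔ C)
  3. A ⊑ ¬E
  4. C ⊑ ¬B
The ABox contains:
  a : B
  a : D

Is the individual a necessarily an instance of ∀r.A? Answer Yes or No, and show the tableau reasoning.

No

1. a : ∀r.A?  L(a) = {B, D} ∪ {∃r.¬A}
   open: L(a) ⊇ {B, D, ¬A, ¬C, ¬E, …} (+ ∃-successors) — a ∉ ∀r.A possible
2. Hence a : ∀r.A: not entailed.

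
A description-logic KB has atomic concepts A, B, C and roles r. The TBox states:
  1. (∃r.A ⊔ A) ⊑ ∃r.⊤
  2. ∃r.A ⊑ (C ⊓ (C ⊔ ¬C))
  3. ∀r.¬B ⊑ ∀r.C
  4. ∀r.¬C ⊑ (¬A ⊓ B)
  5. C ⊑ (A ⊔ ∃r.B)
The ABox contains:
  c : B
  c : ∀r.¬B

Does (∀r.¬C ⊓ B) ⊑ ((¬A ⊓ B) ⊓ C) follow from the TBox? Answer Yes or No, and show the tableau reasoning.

1. (∀r.¬C ⊓ B) ⊑ ((¬A ⊓ B) ⊓ C)  ⇔  ((∀r.¬C ⊓ B) ⊓ ((A ⊔ ¬B) ⊔ ¬C)) unsat w.r.t. T
   apply at x₀: ∀r.¬C⊑(¬A ⊓ B)
   open: L(x₀) ⊇ {B, ¬A, ¬C, ∀r.¬A, ∀r.¬C, …} (+ ∃-successors)
2. Hence (∀r.¬C ⊓ B) ⊑ ((¬A ⊓ B) ⊓ C): not entailed.

No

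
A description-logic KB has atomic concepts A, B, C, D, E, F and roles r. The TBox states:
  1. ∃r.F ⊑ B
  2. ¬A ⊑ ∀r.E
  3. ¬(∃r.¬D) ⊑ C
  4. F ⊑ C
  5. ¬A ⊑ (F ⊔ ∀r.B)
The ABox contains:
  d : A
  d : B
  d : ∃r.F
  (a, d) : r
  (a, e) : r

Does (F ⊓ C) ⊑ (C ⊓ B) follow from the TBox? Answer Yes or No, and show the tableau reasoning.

1. (F ⊓ C) ⊑ (C ⊓ B)  ⇔  ((F ⊓ C) ⊓ (¬C ⊔ ¬B)) unsat w.r.t. T
   open: L(x₀) ⊇ {A, C, F, ¬B, ∀r.¬F}
2. Hence (F ⊓ C) ⊑ (C ⊓ B): not entailed.

No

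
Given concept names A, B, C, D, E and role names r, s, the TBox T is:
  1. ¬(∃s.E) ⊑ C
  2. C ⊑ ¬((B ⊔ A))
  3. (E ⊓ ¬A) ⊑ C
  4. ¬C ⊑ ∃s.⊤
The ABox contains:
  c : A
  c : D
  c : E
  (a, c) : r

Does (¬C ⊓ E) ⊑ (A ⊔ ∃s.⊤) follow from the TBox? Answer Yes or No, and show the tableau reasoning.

Yes

1. (¬C ⊓ E) ⊑ (A ⊔ ∃s.⊤)  ⇔  ((¬C ⊓ E) ⊓ (¬A ⊓ ∀s.⊥)) unsat w.r.t. T
   all branches close; clash {C, ¬C} at x₀
2. Hence (¬C ⊓ E) ⊑ (A ⊔ ∃s.⊤): entailed.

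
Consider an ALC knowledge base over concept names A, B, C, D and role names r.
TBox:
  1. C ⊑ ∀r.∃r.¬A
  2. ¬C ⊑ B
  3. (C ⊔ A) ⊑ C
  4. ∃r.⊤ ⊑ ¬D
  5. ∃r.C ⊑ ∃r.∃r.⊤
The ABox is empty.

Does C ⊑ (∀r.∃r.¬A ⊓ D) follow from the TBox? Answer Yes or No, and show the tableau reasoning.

No

1. C ⊑ (∀r.∃r.¬A ⊓ D)  ⇔  (C ⊓ (∃r.∀r.A ⊔ ¬D)) unsat w.r.t. T
   apply at x₀: C⊑∀r.∃r.¬A
   open: L(x₀) ⊇ {C, ¬D, ∀r.¬C, ∀r.∃r.¬A, ∀r.⊥}
2. Hence C ⊑ (∀r.∃r.¬A ⊓ D): not entailed.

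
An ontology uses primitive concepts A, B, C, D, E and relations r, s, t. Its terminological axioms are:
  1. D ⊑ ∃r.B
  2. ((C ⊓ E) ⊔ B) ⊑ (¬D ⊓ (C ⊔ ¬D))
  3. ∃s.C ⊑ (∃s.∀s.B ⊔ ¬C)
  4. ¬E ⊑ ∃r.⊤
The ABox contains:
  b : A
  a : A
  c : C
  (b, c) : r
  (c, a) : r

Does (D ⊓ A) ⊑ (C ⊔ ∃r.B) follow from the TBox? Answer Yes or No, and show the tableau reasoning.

1. (D ⊓ A) ⊑ (C ⊔ ∃r.B)  ⇔  ((D ⊓ A) ⊓ (¬C ⊓ ∀r.¬B)) unsat w.r.t. T
   all branches close; clash {D, ¬D} at x₀
2. Hence (D ⊓ A) ⊑ (C ⊔ ∃r.B): entailed.

Yes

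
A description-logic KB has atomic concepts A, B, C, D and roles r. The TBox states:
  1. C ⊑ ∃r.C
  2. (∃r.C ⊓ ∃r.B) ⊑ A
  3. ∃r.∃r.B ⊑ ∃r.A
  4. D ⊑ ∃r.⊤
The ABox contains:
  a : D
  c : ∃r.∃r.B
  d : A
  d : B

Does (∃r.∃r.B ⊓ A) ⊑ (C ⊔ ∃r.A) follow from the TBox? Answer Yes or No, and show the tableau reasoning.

Yes

1. (∃r.∃r.B ⊓ A) ⊑ (C ⊔ ∃r.A)  ⇔  ((∃r.∃r.B ⊓ A) ⊓ (¬C ⊓ ∀r.¬A)) unsat w.r.t. T
   all branches close; clash {A, ¬A} at an ∃-successor
2. Hence (∃r.∃r.B ⊓ A) ⊑ (C ⊔ ∃r.A): entailed.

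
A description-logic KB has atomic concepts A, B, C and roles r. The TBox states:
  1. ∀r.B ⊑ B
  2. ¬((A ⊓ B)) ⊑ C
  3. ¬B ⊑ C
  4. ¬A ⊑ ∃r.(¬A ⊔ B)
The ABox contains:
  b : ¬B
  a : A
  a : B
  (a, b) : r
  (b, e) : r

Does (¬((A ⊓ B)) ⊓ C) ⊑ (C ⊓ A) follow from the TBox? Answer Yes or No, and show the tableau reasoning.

1. (¬((A ⊓ B)) ⊓ C) ⊑ (C ⊓ A)  ⇔  (((¬A ⊔ ¬B) ⊓ C) ⊓ (¬C ⊔ ¬A)) unsat w.r.t. T
   open: L(x₀) ⊇ {C, ¬A, ∃r.(¬A ⊔ B), ∃r.¬B} (+ ∃-successors)
2. Hence (¬((A ⊓ B)) ⊓ C) ⊑ (C ⊓ A): not entailed.

No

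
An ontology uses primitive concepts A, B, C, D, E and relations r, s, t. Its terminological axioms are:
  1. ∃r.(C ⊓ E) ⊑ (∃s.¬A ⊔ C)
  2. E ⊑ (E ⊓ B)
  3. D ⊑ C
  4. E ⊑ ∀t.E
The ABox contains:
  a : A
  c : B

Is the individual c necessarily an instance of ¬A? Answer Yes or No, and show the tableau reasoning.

No

1. c : ¬A?  L(c) = {B} ∪ {A}
   open: L(c) ⊇ {A, B, ¬D, ¬E, ∀r.(¬C ⊔ ¬E)} — c ∉ ¬A possible
2. Hence c : ¬A: not entailed.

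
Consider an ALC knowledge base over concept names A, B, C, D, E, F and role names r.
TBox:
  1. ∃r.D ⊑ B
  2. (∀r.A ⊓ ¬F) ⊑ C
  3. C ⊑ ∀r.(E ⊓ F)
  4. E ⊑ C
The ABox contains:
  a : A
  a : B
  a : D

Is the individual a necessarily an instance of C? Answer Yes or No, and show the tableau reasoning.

No

1. a : C?  L(a) = {A, B, D} ∪ {¬C}
   open: L(a) ⊇ {A, B, D, ¬C, ¬E, …} (+ ∃-successors) — a ∉ C possible
2. Hence a : C: not entailed.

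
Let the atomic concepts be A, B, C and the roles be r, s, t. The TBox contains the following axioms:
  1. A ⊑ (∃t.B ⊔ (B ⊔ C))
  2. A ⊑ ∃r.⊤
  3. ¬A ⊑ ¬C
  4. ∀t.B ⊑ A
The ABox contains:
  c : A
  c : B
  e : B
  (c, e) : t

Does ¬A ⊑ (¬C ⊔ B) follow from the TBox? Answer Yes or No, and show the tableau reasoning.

Yes

1. ¬A ⊑ (¬C ⊔ B)  ⇔  (¬A ⊓ (C ⊓ ¬B)) unsat w.r.t. T
   all branches close; clash {C, ¬C} at x₀
2. Hence ¬A ⊑ (¬C ⊔ B): entailed.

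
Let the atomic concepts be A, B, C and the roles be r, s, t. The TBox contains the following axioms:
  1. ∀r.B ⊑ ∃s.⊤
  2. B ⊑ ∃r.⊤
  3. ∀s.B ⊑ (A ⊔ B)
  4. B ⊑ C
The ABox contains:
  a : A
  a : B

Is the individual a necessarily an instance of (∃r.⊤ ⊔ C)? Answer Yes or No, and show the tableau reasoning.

1. a : (∃r.⊤ ⊔ C)?  L(a) = {A, B} ∪ {(∀r.⊥ ⊓ ¬C)}
   clash {C, ¬C} at a — a ∈ (∃r.⊤ ⊔ C)
2. Hence a : (∃r.⊤ ⊔ C): entailed.

Yes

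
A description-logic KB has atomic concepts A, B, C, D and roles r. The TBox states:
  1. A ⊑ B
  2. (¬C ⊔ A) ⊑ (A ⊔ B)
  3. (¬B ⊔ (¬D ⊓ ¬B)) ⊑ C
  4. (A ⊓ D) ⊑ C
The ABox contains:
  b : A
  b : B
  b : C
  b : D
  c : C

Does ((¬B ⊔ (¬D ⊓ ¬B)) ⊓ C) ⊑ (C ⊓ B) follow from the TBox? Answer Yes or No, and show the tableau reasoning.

No

1. ((¬B ⊔ (¬D ⊓ ¬B)) ⊓ C) ⊑ (C ⊓ B)  ⇔  (((¬B ⊔ (¬D ⊓ ¬B)) ⊓ C) ⊓ (¬C ⊔ ¬B)) unsat w.r.t. T
   open: L(x₀) ⊇ {C, ¬A, ¬B}
2. Hence ((¬B ⊔ (¬D ⊓ ¬B)) ⊓ C) ⊑ (C ⊓ B): not entailed.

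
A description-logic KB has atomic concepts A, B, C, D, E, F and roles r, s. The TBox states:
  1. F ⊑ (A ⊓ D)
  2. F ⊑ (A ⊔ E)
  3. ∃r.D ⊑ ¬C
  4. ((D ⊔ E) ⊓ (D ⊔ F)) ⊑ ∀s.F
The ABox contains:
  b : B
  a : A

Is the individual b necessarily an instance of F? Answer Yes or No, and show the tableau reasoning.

1. b : F?  L(b) = {B} ∪ {¬F}
   open: L(b) ⊇ {B, ¬D, ¬E, ¬F, ∀r.¬D} — b ∉ F possible
2. Hence b : F: not entailed.

No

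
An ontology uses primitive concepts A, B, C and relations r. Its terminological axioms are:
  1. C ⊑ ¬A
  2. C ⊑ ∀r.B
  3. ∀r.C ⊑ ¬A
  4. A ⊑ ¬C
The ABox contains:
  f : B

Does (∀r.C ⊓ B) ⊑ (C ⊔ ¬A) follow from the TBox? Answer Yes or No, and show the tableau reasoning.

1. (∀r.C ⊓ B) ⊑ (C ⊔ ¬A)  ⇔  ((∀r.C ⊓ B) ⊓ (¬C ⊓ A)) unsat w.r.t. T
   all branches close; clash {A, ¬A} at x₀
2. Hence (∀r.C ⊓ B) ⊑ (C ⊔ ¬A): entailed.

Yes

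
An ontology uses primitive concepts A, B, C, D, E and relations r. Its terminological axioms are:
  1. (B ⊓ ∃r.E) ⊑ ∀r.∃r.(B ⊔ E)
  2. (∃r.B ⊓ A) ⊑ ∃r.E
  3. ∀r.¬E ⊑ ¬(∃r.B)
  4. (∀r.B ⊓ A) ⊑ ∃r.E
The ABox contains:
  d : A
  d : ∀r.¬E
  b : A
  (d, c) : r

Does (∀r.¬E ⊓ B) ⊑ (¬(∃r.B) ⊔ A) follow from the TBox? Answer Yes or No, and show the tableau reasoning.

Yes

1. (∀r.¬E ⊓ B) ⊑ (¬(∃r.B) ⊔ A)  ⇔  ((∀r.¬E ⊓ B) ⊓ (∃r.B ⊓ ¬A)) unsat w.r.t. T
   all branches close; clash {E, ¬E} at an ∃-successor
2. Hence (∀r.¬E ⊓ B) ⊑ (¬(∃r.B) ⊔ A): entailed.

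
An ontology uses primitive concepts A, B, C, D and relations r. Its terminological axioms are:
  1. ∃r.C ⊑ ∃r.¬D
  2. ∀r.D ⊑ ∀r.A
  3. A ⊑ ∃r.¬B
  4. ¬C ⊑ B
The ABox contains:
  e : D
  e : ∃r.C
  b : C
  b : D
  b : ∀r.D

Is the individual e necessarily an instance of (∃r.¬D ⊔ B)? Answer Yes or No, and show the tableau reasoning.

1. e : (∃r.¬D ⊔ B)?  L(e) = {D, ∃r.C} ∪ {(∀r.D ⊓ ¬B)}
   clash {B, ¬B} at e — e ∈ (∃r.¬D ⊔ B)
2. Hence e : (∃r.¬D ⊔ B): entailed.

Yes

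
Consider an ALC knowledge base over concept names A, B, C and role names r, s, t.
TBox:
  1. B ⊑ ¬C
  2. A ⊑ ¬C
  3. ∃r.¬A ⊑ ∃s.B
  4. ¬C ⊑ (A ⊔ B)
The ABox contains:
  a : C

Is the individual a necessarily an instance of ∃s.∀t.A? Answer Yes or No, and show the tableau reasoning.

No

1. a : ∃s.∀t.A?  L(a) = {C} ∪ {∀s.∃t.¬A}
   open: L(a) ⊇ {C, ¬A, ¬B, ∀r.A, ∀s.∃t.¬A} — a ∉ ∃s.∀t.A possible
2. Hence a : ∃s.∀t.A: not entailed.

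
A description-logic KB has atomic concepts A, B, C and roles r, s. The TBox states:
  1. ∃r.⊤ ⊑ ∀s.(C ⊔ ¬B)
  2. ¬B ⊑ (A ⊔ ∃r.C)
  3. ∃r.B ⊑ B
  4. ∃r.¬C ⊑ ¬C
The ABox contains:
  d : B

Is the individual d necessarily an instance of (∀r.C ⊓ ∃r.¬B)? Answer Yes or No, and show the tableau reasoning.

No

1. d : (∀r.C ⊓ ∃r.¬B)?  L(d) = {B} ∪ {(∃r.¬C ⊔ ∀r.B)}
   open: L(d) ⊇ {B, ∀r.B, ∀r.C, ∀r.⊥} — d ∉ (∀r.C ⊓ ∃r.¬B) possible
2. Hence d : (∀r.C ⊓ ∃r.¬B): not entailed.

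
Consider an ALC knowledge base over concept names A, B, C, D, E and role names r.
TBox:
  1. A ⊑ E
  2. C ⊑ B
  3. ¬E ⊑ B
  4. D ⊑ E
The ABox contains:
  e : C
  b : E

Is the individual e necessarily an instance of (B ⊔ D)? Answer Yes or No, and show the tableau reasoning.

1. e : (B ⊔ D)?  L(e) = {C} ∪ {(¬B ⊓ ¬D)}
   clash {B, ¬B} at e — e ∈ (B ⊔ D)
2. Hence e : (B ⊔ D): entailed.

Yes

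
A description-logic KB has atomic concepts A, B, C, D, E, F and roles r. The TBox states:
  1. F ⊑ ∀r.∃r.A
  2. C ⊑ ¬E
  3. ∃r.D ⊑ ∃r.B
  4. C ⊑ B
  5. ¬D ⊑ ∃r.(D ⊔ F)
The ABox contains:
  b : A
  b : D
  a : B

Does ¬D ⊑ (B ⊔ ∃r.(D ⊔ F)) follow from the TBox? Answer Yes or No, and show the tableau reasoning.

Yes

1. ¬D ⊑ (B ⊔ ∃r.(D ⊔ F))  ⇔  (¬D ⊓ (¬B ⊓ ∀r.(¬D ⊓ ¬F))) unsat w.r.t. T
   all branches close; clash {B, ¬B} at x₀
2. Hence ¬D ⊑ (B ⊔ ∃r.(D ⊔ F)): entailed.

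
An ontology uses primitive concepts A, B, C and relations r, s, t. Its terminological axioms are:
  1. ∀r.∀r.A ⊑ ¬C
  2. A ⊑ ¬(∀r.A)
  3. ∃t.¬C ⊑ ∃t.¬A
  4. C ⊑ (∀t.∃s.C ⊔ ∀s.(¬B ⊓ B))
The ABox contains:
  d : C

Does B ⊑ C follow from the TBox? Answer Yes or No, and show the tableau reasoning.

1. B ⊑ C  ⇔  (B ⊓ ¬C) unsat w.r.t. T
   open: L(x₀) ⊇ {B, ¬A, ¬C, ∀t.C}
2. Hence B ⊑ C: not entailed.

No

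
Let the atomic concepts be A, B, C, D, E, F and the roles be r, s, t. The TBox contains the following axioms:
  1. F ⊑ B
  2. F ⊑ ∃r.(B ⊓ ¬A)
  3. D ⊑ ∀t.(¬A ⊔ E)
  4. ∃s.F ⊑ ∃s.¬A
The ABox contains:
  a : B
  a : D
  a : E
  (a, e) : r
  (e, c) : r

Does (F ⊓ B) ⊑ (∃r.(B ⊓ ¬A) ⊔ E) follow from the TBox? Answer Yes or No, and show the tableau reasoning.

1. (F ⊓ B) ⊑ (∃r.(B ⊓ ¬A) ⊔ E)  ⇔  ((F ⊓ B) ⊓ (∀r.(¬B ⊔ A) ⊓ ¬E)) unsat w.r.t. T
   all branches close; clash {A, ¬A} at an ∃-successor
2. Hence (F ⊓ B) ⊑ (∃r.(B ⊓ ¬A) ⊔ E): entailed.

Yes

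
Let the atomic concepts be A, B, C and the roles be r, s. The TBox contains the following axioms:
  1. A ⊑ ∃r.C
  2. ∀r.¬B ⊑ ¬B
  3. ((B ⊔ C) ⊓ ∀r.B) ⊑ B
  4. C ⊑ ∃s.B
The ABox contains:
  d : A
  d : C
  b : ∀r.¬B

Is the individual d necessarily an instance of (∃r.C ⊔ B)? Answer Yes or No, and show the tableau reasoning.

1. d : (∃r.C ⊔ B)?  L(d) = {A, C} ∪ {(∀r.¬C ⊓ ¬B)}
   clash {B, ¬B} at d — d ∈ (∃r.C ⊔ B)
2. Hence d : (∃r.C ⊔ B): entailed.

Yes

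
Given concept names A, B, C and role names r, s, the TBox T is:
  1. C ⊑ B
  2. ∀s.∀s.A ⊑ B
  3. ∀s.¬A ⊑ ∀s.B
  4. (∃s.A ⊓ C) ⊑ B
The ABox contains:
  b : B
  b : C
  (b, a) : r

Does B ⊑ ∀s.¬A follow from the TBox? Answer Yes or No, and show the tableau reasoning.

1. B ⊑ ∀s.¬A  ⇔  (B ⊓ ∃s.A) unsat w.r.t. T
   open: L(x₀) ⊇ {B, ∃s.A} (+ ∃-successors)
2. Hence B ⊑ ∀s.¬A: not entailed.

No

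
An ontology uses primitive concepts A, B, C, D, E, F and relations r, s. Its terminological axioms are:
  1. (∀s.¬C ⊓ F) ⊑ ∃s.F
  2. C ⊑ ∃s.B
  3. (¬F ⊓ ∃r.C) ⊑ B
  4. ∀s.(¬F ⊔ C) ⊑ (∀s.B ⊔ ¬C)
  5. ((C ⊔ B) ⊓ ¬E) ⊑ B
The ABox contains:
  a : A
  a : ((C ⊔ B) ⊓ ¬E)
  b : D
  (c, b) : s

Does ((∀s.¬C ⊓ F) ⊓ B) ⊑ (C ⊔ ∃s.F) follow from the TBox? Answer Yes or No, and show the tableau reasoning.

1. ((∀s.¬C ⊓ F) ⊓ B) ⊑ (C ⊔ ∃s.F)  ⇔  (((∀s.¬C ⊓ F) ⊓ B) ⊓ (¬C ⊓ ∀s.¬F)) unsat w.r.t. T
   all branches close; clash {F, ¬F} at an ∃-successor
2. Hence ((∀s.¬C ⊓ F) ⊓ B) ⊑ (C ⊔ ∃s.F): entailed.

Yes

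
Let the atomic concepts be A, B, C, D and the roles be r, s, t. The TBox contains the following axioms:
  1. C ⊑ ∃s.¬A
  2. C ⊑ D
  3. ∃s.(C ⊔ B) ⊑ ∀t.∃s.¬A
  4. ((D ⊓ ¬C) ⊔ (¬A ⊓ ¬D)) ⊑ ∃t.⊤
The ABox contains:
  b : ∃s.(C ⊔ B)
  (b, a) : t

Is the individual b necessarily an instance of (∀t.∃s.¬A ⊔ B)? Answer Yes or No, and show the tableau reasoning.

1. b : (∀t.∃s.¬A ⊔ B)?  L(b) = {∃s.(C ⊔ B)} ∪ {(∃t.∀s.A ⊓ ¬B)}
   clash {A, ¬A} at an ∃-successor — b ∈ (∀t.∃s.¬A ⊔ B)
2. Hence b : (∀t.∃s.¬A ⊔ B): entailed.

Yes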